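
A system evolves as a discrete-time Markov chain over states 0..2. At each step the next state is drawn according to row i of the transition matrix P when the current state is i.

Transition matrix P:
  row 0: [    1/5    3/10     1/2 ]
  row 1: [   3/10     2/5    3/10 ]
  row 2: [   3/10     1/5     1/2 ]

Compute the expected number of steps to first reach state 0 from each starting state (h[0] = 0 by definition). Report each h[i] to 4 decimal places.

h = [0.0000, 3.3333, 3.3333]

First-step conditioning: h[0] = 0; for i ≠ 0, h[i] = 1 + Σ_k P[i][k]·h[k].
  h[1] = 1 + 2/5·h[1] + 3/10·h[2]
  h[2] = 1 + 1/5·h[1] + 1/2·h[2]
Solving the 2×2 linear system over states ≠ 0 gives exactly h = [0, 10/3, 10/3] (h[0] = 0 is the target).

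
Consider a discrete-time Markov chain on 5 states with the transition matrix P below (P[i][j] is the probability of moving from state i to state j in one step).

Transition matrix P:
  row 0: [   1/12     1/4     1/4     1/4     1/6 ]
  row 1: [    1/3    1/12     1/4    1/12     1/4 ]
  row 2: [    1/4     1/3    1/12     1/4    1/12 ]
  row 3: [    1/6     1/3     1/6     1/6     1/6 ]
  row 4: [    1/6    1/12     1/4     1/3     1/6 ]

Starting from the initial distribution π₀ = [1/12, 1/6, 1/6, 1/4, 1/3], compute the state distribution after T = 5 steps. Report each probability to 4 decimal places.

t=0: π = [0.0833, 0.1667, 0.1667, 0.2500, 0.3333]
t=1: π = [0.2014, 0.2014, 0.2014, 0.2292, 0.1667]
t=2: π = [0.2002, 0.2245, 0.1973, 0.2112, 0.1667]
t=3: π = [0.2038, 0.2188, 0.1995, 0.2089, 0.1689]
t=4: π = [0.2028, 0.2194, 0.1993, 0.2102, 0.1683]
t=5: π = [0.2029, 0.2195, 0.1993, 0.2099, 0.1683]

π = [0.2029, 0.2195, 0.1993, 0.2099, 0.1683]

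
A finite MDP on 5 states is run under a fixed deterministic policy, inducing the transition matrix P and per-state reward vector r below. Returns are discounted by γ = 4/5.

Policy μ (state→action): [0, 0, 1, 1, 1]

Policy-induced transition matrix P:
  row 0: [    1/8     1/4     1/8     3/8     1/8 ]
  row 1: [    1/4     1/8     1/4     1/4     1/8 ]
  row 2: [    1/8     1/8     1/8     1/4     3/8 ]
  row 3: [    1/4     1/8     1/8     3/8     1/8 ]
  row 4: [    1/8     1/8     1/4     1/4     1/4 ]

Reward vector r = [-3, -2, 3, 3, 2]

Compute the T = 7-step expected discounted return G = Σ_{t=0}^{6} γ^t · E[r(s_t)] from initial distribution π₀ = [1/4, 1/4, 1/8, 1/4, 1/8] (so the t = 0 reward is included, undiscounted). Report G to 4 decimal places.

t=0: π = [0.2500, 0.2500, 0.1250, 0.2500, 0.1250], E[r] = 0.1250, γ^t·E[r] = 0.125000, running G = 0.125000
t=1: π = [0.1875, 0.1563, 0.1719, 0.3125, 0.1719], E[r] = 0.9219, γ^t·E[r] = 0.737500, running G = 0.862500
t=2: π = [0.1836, 0.1484, 0.1660, 0.3125, 0.1895], E[r] = 0.9668, γ^t·E[r] = 0.618750, running G = 1.481250
t=3: π = [0.1826, 0.1479, 0.1672, 0.3120, 0.1902], E[r] = 0.9744, γ^t·E[r] = 0.498875, running G = 1.980125
t=4: π = [0.1825, 0.1478, 0.1673, 0.3118, 0.1906], E[r] = 0.9753, γ^t·E[r] = 0.399488, running G = 2.379613
t=5: π = [0.1825, 0.1478, 0.1673, 0.3118, 0.1906], E[r] = 0.9756, γ^t·E[r] = 0.319671, running G = 2.699284
t=6: π = [0.1825, 0.1478, 0.1673, 0.3118, 0.1907], E[r] = 0.9756, γ^t·E[r] = 0.255750, running G = 2.955033

G = 2.9550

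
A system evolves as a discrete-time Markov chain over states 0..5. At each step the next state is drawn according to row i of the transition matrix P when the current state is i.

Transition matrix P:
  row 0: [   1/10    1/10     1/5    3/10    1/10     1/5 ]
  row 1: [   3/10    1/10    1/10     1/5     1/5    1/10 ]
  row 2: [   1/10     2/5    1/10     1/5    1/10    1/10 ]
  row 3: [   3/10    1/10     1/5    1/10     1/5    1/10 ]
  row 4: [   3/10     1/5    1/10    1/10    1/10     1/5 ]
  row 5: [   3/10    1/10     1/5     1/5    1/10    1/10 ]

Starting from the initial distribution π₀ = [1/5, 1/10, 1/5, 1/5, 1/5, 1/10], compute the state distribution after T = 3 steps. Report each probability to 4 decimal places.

π = [0.2240, 0.1598, 0.1552, 0.1899, 0.1349, 0.1362]

t=0: π = [0.2000, 0.1000, 0.2000, 0.2000, 0.2000, 0.1000]
t=1: π = [0.2200, 0.1800, 0.1500, 0.1800, 0.1300, 0.1400]
t=2: π = [0.2260, 0.1580, 0.1540, 0.1910, 0.1360, 0.1350]
t=3: π = [0.2240, 0.1598, 0.1552, 0.1899, 0.1349, 0.1362]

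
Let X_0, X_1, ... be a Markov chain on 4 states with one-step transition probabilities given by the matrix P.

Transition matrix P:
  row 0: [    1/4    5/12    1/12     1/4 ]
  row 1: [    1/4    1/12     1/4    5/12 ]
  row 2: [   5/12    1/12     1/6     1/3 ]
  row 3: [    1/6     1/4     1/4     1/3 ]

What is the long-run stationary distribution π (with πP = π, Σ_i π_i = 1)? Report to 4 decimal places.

π = [0.2544, 0.2232, 0.1916, 0.3307]

Balance equations π_j = Σ_i π_i·P[i][j]:
  π_0 = 1/4·π_0 + 1/4·π_1 + 5/12·π_2 + 1/6·π_3
  π_1 = 5/12·π_0 + 1/12·π_1 + 1/12·π_2 + 1/4·π_3
  π_2 = 1/12·π_0 + 1/4·π_1 + 1/6·π_2 + 1/4·π_3
  normalize: π_0 + π_1 + π_2 + π_3 = 1
Solving the linear system gives exactly π = [523/2056, 459/2056, 197/1028, 85/257].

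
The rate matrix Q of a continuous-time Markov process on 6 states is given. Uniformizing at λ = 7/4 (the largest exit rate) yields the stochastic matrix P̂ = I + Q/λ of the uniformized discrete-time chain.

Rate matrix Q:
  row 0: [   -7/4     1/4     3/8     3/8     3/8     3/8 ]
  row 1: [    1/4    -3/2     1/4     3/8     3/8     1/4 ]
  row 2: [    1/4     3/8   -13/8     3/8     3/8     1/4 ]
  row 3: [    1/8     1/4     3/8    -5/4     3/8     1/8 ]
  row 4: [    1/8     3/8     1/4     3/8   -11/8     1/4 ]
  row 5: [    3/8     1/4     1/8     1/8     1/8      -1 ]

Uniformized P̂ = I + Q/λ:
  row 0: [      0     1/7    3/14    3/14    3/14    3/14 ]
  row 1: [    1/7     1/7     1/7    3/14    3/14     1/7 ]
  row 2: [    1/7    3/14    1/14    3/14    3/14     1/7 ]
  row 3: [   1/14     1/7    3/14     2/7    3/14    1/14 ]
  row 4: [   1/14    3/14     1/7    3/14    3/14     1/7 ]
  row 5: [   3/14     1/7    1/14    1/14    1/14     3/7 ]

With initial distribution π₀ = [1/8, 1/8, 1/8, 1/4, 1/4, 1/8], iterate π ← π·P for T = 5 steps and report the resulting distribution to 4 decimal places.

t=0: π = [0.1250, 0.1250, 0.1250, 0.2500, 0.2500, 0.1250]
t=1: π = [0.0982, 0.1696, 0.1518, 0.2143, 0.1964, 0.1696]
t=2: π = [0.1116, 0.1677, 0.1422, 0.2054, 0.1901, 0.1830]
t=3: π = [0.1117, 0.1666, 0.1423, 0.2028, 0.1881, 0.1885]
t=4: π = [0.1124, 0.1665, 0.1417, 0.2018, 0.1874, 0.1902]
t=5: π = [0.1126, 0.1664, 0.1416, 0.2015, 0.1871, 0.1908]

π = [0.1126, 0.1664, 0.1416, 0.2015, 0.1871, 0.1908]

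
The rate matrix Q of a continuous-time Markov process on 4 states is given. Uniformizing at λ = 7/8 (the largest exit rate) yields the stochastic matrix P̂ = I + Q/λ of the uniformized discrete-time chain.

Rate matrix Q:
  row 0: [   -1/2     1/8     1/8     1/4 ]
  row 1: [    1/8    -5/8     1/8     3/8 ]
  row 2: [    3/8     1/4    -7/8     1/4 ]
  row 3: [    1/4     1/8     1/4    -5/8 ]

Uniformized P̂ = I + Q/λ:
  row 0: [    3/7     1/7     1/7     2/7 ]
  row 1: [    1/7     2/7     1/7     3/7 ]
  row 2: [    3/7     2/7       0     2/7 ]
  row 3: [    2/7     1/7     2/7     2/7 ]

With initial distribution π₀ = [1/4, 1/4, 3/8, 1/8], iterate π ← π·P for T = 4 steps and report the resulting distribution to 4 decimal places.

π = [0.3281, 0.1941, 0.1642, 0.3136]

t=0: π = [0.2500, 0.2500, 0.3750, 0.1250]
t=1: π = [0.3393, 0.2321, 0.1071, 0.3214]
t=2: π = [0.3163, 0.1913, 0.1735, 0.3189]
t=3: π = [0.3284, 0.1950, 0.1636, 0.3130]
t=4: π = [0.3281, 0.1941, 0.1642, 0.3136]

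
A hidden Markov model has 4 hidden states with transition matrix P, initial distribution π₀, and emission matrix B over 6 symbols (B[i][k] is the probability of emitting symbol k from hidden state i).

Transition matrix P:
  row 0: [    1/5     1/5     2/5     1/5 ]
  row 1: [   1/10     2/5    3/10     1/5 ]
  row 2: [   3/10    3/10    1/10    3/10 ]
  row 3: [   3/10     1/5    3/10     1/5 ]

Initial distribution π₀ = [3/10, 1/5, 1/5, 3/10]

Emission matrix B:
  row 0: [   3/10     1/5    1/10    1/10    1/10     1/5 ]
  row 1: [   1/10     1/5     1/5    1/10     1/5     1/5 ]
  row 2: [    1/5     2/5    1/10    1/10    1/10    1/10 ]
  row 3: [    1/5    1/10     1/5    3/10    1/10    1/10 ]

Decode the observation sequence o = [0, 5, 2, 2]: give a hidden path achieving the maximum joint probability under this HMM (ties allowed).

t=0: δ = [9.000e-02, 2.000e-02, 4.000e-02, 6.000e-02]  (obs o_0=0)
t=1: δ = [3.600e-03, 3.600e-03, 3.600e-03, 1.800e-03]  ψ = [0, 0, 0, 0]  (obs o_1=5)
t=2: δ = [1.080e-04, 2.880e-04, 1.440e-04, 2.160e-04]  ψ = [2, 1, 0, 2]  (obs o_2=2)
t=3: δ = [6.480e-06, 2.304e-05, 8.640e-06, 1.152e-05]  ψ = [3, 1, 1, 1]  (obs o_3=2)
backtrack: best end state = 1; path = [0, 1, 1, 1]

path = [0, 1, 1, 1]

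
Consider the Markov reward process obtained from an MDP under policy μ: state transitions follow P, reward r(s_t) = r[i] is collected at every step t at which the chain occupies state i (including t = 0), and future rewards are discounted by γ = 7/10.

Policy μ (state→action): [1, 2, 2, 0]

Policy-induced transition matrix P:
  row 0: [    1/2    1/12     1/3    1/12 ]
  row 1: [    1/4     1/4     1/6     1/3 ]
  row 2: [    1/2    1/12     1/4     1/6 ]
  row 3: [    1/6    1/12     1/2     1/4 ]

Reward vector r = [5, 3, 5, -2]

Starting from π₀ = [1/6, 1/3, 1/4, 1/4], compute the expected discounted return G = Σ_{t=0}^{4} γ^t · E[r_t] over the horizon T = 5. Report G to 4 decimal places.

G = 8.6132

t=0: π = [0.1667, 0.3333, 0.2500, 0.2500], E[r] = 2.5833, γ^t·E[r] = 2.583333, running G = 2.583333
t=1: π = [0.3333, 0.1389, 0.2986, 0.2292], E[r] = 3.1181, γ^t·E[r] = 2.182639, running G = 4.765972
t=2: π = [0.3889, 0.1065, 0.3235, 0.1811], E[r] = 3.5191, γ^t·E[r] = 1.724358, running G = 6.490330
t=3: π = [0.4130, 0.1011, 0.3188, 0.1671], E[r] = 3.6281, γ^t·E[r] = 1.244450, running G = 7.734780
t=4: π = [0.4190, 0.1002, 0.3178, 0.1630], E[r] = 3.6585, γ^t·E[r] = 0.878403, running G = 8.613183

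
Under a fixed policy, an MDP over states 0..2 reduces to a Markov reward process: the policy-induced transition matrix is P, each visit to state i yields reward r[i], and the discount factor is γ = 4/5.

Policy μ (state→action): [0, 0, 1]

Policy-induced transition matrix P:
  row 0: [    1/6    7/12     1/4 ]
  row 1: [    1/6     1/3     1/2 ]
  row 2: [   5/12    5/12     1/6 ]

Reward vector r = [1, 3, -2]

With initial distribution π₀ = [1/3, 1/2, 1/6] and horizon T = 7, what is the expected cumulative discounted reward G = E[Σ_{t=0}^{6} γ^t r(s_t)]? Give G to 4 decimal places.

G = 3.9700

t=0: π = [0.3333, 0.5000, 0.1667], E[r] = 1.5000, γ^t·E[r] = 1.500000, running G = 1.500000
t=1: π = [0.2083, 0.4306, 0.3611], E[r] = 0.7778, γ^t·E[r] = 0.622222, running G = 2.122222
t=2: π = [0.2569, 0.4155, 0.3275], E[r] = 0.8484, γ^t·E[r] = 0.542963, running G = 2.665185
t=3: π = [0.2486, 0.4249, 0.3266], E[r] = 0.8700, γ^t·E[r] = 0.445432, running G = 3.110617
t=4: π = [0.2483, 0.4227, 0.3290], E[r] = 0.8584, γ^t·E[r] = 0.351588, running G = 3.462206
t=5: π = [0.2489, 0.4228, 0.3283], E[r] = 0.8609, γ^t·E[r] = 0.282097, running G = 3.744303
t=6: π = [0.2487, 0.4229, 0.3284], E[r] = 0.8608, γ^t·E[r] = 0.225648, running G = 3.969950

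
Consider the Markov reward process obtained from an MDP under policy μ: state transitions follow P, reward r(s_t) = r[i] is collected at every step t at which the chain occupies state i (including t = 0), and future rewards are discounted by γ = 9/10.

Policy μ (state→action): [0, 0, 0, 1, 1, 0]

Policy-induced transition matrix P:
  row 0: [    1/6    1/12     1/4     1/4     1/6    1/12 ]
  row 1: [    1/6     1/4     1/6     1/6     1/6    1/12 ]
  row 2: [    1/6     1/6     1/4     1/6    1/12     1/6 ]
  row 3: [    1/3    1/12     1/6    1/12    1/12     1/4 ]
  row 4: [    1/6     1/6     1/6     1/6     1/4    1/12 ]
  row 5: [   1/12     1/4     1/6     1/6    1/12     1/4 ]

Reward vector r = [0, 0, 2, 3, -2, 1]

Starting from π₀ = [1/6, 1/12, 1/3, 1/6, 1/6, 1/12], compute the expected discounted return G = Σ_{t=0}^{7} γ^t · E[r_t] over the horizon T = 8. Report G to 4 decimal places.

G = 4.6250

t=0: π = [0.1667, 0.0833, 0.3333, 0.1667, 0.1667, 0.0833], E[r] = 0.9167, γ^t·E[r] = 0.916667, running G = 0.916667
t=1: π = [0.1875, 0.1528, 0.2083, 0.1667, 0.1319, 0.1528], E[r] = 0.8056, γ^t·E[r] = 0.725000, running G = 1.641667
t=2: π = [0.1817, 0.1626, 0.1997, 0.1684, 0.1337, 0.1539], E[r] = 0.7911, γ^t·E[r] = 0.640781, running G = 2.282448
t=3: π = [0.1819, 0.1639, 0.1984, 0.1678, 0.1343, 0.1537], E[r] = 0.7853, γ^t·E[r] = 0.572484, running G = 2.854932
t=4: π = [0.1818, 0.1640, 0.1984, 0.1678, 0.1345, 0.1534], E[r] = 0.7846, γ^t·E[r] = 0.514804, running G = 3.369736
t=5: π = [0.1819, 0.1640, 0.1983, 0.1678, 0.1346, 0.1534], E[r] = 0.7845, γ^t·E[r] = 0.463215, running G = 3.832950
t=6: π = [0.1819, 0.1640, 0.1984, 0.1678, 0.1346, 0.1534], E[r] = 0.7844, γ^t·E[r] = 0.416886, running G = 4.249837
t=7: π = [0.1819, 0.1640, 0.1984, 0.1678, 0.1346, 0.1534], E[r] = 0.7844, γ^t·E[r] = 0.375196, running G = 4.625033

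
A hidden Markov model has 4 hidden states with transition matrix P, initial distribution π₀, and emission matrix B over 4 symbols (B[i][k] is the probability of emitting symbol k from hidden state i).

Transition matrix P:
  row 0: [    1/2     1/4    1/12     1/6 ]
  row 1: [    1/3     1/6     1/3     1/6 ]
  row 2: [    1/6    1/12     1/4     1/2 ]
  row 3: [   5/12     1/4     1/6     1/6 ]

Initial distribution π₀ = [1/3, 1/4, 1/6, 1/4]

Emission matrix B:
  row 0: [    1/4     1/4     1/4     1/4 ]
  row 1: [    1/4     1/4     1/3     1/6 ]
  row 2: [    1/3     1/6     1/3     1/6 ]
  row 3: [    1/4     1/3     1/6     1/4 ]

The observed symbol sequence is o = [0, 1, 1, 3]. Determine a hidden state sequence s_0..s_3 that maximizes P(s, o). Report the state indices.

path = [0, 0, 0, 0]

t=0: δ = [8.333e-02, 6.250e-02, 5.556e-02, 6.250e-02]  (obs o_0=0)
t=1: δ = [1.042e-02, 5.208e-03, 3.472e-03, 9.259e-03]  ψ = [0, 0, 1, 2]  (obs o_1=1)
t=2: δ = [1.302e-03, 6.510e-04, 2.894e-04, 5.787e-04]  ψ = [0, 0, 1, 0]  (obs o_2=1)
t=3: δ = [1.628e-04, 5.425e-05, 3.617e-05, 5.425e-05]  ψ = [0, 0, 1, 0]  (obs o_3=3)
backtrack: best end state = 0; path = [0, 0, 0, 0]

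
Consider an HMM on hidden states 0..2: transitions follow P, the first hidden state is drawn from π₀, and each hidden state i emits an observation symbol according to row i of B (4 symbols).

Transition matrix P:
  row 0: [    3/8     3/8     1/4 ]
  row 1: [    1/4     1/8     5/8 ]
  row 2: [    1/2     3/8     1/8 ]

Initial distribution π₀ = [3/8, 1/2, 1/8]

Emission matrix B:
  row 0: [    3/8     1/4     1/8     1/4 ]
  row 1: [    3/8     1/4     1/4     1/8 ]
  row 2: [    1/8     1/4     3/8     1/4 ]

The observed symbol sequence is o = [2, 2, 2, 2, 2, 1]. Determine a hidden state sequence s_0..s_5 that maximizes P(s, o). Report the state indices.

t=0: δ = [4.688e-02, 1.250e-01, 4.688e-02]  (obs o_0=2)
t=1: δ = [3.906e-03, 4.395e-03, 2.930e-02]  ψ = [1, 0, 1]  (obs o_1=2)
t=2: δ = [1.831e-03, 2.747e-03, 1.373e-03]  ψ = [2, 2, 2]  (obs o_2=2)
t=3: δ = [8.583e-05, 1.717e-04, 6.437e-04]  ψ = [0, 0, 1]  (obs o_3=2)
t=4: δ = [4.023e-05, 6.035e-05, 4.023e-05]  ψ = [2, 2, 1]  (obs o_4=2)
t=5: δ = [5.029e-06, 3.772e-06, 9.430e-06]  ψ = [2, 0, 1]  (obs o_5=1)
backtrack: best end state = 2; path = [1, 2, 1, 2, 1, 2]

path = [1, 2, 1, 2, 1, 2]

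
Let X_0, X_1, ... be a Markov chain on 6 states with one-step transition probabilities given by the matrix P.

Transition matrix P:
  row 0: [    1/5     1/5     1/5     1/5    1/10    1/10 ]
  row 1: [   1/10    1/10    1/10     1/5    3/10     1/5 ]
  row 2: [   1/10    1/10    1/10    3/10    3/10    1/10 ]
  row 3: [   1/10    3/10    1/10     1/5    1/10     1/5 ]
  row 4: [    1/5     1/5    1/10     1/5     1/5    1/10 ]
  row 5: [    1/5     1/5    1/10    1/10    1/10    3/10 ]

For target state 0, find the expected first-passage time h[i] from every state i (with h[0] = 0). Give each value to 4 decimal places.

h = [0.0000, 7.1830, 7.2628, 7.3012, 6.5918, 6.5031]

First-step conditioning: h[0] = 0; for i ≠ 0, h[i] = 1 + Σ_k P[i][k]·h[k].
  h[1] = 1 + 1/10·h[1] + 1/10·h[2] + 1/5·h[3] + 3/10·h[4] + 1/5·h[5]
  h[2] = 1 + 1/10·h[1] + 1/10·h[2] + 3/10·h[3] + 3/10·h[4] + 1/10·h[5]
  h[3] = 1 + 3/10·h[1] + 1/10·h[2] + 1/5·h[3] + 1/10·h[4] + 1/5·h[5]
  h[4] = 1 + 1/5·h[1] + 1/10·h[2] + 1/5·h[3] + 1/5·h[4] + 1/10·h[5]
  h[5] = 1 + 1/5·h[1] + 1/10·h[2] + 1/10·h[3] + 1/10·h[4] + 3/10·h[5]
Solving the 5×5 linear system over states ≠ 0 gives exactly h = [0, 24300/3383, 24570/3383, 24700/3383, 22300/3383, 22000/3383] (h[0] = 0 is the target).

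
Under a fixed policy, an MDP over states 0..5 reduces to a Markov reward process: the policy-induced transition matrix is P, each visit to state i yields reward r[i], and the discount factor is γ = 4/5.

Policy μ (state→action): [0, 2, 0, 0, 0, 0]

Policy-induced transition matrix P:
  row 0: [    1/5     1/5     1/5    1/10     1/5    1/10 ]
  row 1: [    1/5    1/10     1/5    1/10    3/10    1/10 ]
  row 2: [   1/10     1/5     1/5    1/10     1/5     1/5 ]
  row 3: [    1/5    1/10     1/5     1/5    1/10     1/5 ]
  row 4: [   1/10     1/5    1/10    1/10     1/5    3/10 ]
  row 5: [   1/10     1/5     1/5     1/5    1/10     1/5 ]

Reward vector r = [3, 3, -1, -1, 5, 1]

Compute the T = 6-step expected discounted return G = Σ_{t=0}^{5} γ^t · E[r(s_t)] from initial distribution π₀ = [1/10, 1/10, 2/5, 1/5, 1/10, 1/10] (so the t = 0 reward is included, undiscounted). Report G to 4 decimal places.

t=0: π = [0.1000, 0.1000, 0.4000, 0.2000, 0.1000, 0.1000], E[r] = 0.6000, γ^t·E[r] = 0.600000, running G = 0.600000
t=1: π = [0.1400, 0.1700, 0.1900, 0.1300, 0.1800, 0.1900], E[r] = 1.7000, γ^t·E[r] = 1.360000, running G = 1.960000
t=2: π = [0.1440, 0.1700, 0.1820, 0.1320, 0.1850, 0.1870], E[r] = 1.7400, γ^t·E[r] = 1.113600, running G = 3.073600
t=3: π = [0.1446, 0.1698, 0.1815, 0.1319, 0.1851, 0.1871], E[r] = 1.7424, γ^t·E[r] = 0.892109, running G = 3.965709
t=4: π = [0.1446, 0.1698, 0.1815, 0.1319, 0.1851, 0.1871], E[r] = 1.7425, γ^t·E[r] = 0.713712, running G = 4.679420
t=5: π = [0.1446, 0.1698, 0.1815, 0.1319, 0.1851, 0.1871], E[r] = 1.7425, γ^t·E[r] = 0.570980, running G = 5.250400

G = 5.2504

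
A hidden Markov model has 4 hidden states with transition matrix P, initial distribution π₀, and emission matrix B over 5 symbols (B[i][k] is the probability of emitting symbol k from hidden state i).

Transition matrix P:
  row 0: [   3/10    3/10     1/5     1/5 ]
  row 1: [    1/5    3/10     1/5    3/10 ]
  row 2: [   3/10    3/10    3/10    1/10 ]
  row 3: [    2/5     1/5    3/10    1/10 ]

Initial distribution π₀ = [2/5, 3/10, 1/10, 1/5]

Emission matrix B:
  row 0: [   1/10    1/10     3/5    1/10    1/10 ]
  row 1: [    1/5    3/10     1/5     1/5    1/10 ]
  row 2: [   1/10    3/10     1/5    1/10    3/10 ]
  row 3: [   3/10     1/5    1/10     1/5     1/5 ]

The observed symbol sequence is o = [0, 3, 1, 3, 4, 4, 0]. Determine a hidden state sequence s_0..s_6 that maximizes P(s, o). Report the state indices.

path = [1, 1, 1, 3, 2, 2, 1]

t=0: δ = [4.000e-02, 6.000e-02, 1.000e-02, 6.000e-02]  (obs o_0=0)
t=1: δ = [2.400e-03, 3.600e-03, 1.800e-03, 3.600e-03]  ψ = [3, 1, 3, 1]  (obs o_1=3)
t=2: δ = [1.440e-04, 3.240e-04, 3.240e-04, 2.160e-04]  ψ = [3, 1, 3, 1]  (obs o_2=1)
t=3: δ = [9.720e-06, 1.944e-05, 9.720e-06, 1.944e-05]  ψ = [2, 1, 2, 1]  (obs o_3=3)
t=4: δ = [7.776e-07, 5.832e-07, 1.750e-06, 1.166e-06]  ψ = [3, 1, 3, 1]  (obs o_4=4)
t=5: δ = [5.249e-08, 5.249e-08, 1.575e-07, 3.499e-08]  ψ = [2, 2, 2, 1]  (obs o_5=4)
t=6: δ = [4.724e-09, 9.448e-09, 4.724e-09, 4.724e-09]  ψ = [2, 2, 2, 1]  (obs o_6=0)
backtrack: best end state = 1; path = [1, 1, 1, 3, 2, 2, 1]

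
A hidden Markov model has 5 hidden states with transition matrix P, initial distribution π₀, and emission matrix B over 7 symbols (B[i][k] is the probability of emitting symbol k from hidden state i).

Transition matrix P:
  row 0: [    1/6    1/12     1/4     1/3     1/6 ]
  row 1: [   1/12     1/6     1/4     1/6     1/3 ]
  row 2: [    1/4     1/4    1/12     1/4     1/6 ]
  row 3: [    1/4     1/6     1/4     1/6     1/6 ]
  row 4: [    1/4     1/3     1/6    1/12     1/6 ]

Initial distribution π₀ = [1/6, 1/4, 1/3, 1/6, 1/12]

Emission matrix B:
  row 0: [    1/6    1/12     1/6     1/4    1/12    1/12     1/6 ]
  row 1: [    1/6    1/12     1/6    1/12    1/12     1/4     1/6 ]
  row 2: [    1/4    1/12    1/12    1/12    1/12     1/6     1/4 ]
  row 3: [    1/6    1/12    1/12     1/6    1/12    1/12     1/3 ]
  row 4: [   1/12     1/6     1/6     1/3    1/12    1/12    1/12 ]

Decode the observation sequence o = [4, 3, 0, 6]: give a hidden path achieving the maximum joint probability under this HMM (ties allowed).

path = [1, 4, 0, 3]

t=0: δ = [1.389e-02, 2.083e-02, 2.778e-02, 1.389e-02, 6.944e-03]  (obs o_0=4)
t=1: δ = [1.736e-03, 5.787e-04, 4.340e-04, 1.157e-03, 2.315e-03]  ψ = [2, 2, 1, 2, 1]  (obs o_1=3)
t=2: δ = [9.645e-05, 1.286e-04, 1.085e-04, 9.645e-05, 3.215e-05]  ψ = [4, 4, 0, 0, 4]  (obs o_2=0)
t=3: δ = [4.521e-06, 4.521e-06, 8.038e-06, 1.072e-05, 3.572e-06]  ψ = [2, 2, 1, 0, 1]  (obs o_3=6)
backtrack: best end state = 3; path = [1, 4, 0, 3]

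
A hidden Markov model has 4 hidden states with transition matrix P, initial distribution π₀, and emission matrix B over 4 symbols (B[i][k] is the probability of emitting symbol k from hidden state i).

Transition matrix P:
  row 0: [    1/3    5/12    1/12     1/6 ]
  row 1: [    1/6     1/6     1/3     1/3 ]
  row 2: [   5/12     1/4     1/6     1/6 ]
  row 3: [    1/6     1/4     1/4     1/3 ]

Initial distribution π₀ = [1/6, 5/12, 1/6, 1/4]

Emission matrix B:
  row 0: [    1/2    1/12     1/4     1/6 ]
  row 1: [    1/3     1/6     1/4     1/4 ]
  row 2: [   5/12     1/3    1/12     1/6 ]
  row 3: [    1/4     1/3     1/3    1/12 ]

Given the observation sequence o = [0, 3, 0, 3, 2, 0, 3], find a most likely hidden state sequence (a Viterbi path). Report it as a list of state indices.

path = [1, 2, 0, 1, 3, 0, 1]

t=0: δ = [8.333e-02, 1.389e-01, 6.944e-02, 6.250e-02]  (obs o_0=0)
t=1: δ = [4.823e-03, 8.681e-03, 7.716e-03, 3.858e-03]  ψ = [2, 0, 1, 1]  (obs o_1=3)
t=2: δ = [1.608e-03, 6.698e-04, 1.206e-03, 7.234e-04]  ψ = [2, 0, 1, 1]  (obs o_2=0)
t=3: δ = [8.931e-05, 1.674e-04, 3.721e-05, 2.233e-05]  ψ = [0, 0, 1, 0]  (obs o_3=3)
t=4: δ = [7.442e-06, 9.303e-06, 4.651e-06, 1.861e-05]  ψ = [0, 0, 1, 1]  (obs o_4=2)
t=5: δ = [1.550e-06, 1.550e-06, 1.938e-06, 1.550e-06]  ψ = [3, 3, 3, 3]  (obs o_5=0)
t=6: δ = [1.346e-07, 1.615e-07, 8.614e-08, 4.307e-08]  ψ = [2, 0, 1, 1]  (obs o_6=3)
backtrack: best end state = 1; path = [1, 2, 0, 1, 3, 0, 1]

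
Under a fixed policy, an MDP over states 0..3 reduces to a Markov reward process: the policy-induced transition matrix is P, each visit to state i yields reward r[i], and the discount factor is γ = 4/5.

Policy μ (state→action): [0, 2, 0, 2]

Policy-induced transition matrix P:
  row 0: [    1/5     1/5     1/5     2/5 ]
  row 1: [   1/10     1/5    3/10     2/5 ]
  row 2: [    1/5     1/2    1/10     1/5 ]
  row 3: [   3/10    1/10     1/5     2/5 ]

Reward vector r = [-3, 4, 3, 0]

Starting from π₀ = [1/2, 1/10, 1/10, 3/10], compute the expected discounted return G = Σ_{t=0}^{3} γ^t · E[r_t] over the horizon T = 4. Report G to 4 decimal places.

G = 0.7667

t=0: π = [0.5000, 0.1000, 0.1000, 0.3000], E[r] = -0.8000, γ^t·E[r] = -0.800000, running G = -0.800000
t=1: π = [0.2200, 0.2000, 0.2000, 0.3800], E[r] = 0.7400, γ^t·E[r] = 0.592000, running G = -0.208000
t=2: π = [0.2180, 0.2220, 0.2000, 0.3600], E[r] = 0.8340, γ^t·E[r] = 0.533760, running G = 0.325760
t=3: π = [0.2138, 0.2240, 0.2022, 0.3600], E[r] = 0.8612, γ^t·E[r] = 0.440934, running G = 0.766694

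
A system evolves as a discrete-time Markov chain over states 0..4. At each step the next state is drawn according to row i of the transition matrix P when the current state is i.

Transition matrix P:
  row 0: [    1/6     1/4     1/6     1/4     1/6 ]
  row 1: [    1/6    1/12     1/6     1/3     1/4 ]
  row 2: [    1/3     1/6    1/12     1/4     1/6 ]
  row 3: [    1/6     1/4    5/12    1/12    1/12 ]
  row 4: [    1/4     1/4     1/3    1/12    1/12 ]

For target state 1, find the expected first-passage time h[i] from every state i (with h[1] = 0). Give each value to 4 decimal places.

First-step conditioning: h[1] = 0; for i ≠ 1, h[i] = 1 + Σ_k P[i][k]·h[k].
  h[0] = 1 + 1/6·h[0] + 1/6·h[2] + 1/4·h[3] + 1/6·h[4]
  h[2] = 1 + 1/3·h[0] + 1/12·h[2] + 1/4·h[3] + 1/6·h[4]
  h[3] = 1 + 1/6·h[0] + 5/12·h[2] + 1/12·h[3] + 1/12·h[4]
  h[4] = 1 + 1/4·h[0] + 1/3·h[2] + 1/12·h[3] + 1/12·h[4]
Solving the 4×4 linear system over states ≠ 1 gives exactly h = [5616/1301, 0, 6048/1301, 28524/6505, 28344/6505] (h[1] = 0 is the target).

h = [4.3167, 0.0000, 4.6487, 4.3849, 4.3573]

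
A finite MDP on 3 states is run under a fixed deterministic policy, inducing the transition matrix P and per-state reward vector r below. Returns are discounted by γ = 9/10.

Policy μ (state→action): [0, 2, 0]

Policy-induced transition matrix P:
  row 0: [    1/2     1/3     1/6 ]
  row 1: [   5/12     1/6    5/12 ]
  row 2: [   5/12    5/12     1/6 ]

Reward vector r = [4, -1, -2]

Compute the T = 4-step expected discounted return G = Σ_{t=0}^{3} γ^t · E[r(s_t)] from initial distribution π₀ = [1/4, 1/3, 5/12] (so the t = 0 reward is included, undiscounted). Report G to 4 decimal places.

t=0: π = [0.2500, 0.3333, 0.4167], E[r] = -0.1667, γ^t·E[r] = -0.166667, running G = -0.166667
t=1: π = [0.4375, 0.3125, 0.2500], E[r] = 0.9375, γ^t·E[r] = 0.843750, running G = 0.677083
t=2: π = [0.4531, 0.3021, 0.2448], E[r] = 1.0208, γ^t·E[r] = 0.826875, running G = 1.503958
t=3: π = [0.4544, 0.3034, 0.2422], E[r] = 1.0299, γ^t·E[r] = 0.750832, running G = 2.254790

G = 2.2548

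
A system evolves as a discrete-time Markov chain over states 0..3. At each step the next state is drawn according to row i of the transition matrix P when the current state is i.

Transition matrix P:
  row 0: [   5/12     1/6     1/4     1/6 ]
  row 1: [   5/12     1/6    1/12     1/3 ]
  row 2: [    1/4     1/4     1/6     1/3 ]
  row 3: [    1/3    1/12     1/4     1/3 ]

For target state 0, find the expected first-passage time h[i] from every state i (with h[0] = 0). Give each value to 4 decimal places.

First-step conditioning: h[0] = 0; for i ≠ 0, h[i] = 1 + Σ_k P[i][k]·h[k].
  h[1] = 1 + 1/6·h[1] + 1/12·h[2] + 1/3·h[3]
  h[2] = 1 + 1/4·h[1] + 1/6·h[2] + 1/3·h[3]
  h[3] = 1 + 1/12·h[1] + 1/4·h[2] + 1/3·h[3]
Solving the 3×3 linear system over states ≠ 0 gives exactly h = [0, 11/4, 13/4, 49/16] (h[0] = 0 is the target).

h = [0.0000, 2.7500, 3.2500, 3.0625]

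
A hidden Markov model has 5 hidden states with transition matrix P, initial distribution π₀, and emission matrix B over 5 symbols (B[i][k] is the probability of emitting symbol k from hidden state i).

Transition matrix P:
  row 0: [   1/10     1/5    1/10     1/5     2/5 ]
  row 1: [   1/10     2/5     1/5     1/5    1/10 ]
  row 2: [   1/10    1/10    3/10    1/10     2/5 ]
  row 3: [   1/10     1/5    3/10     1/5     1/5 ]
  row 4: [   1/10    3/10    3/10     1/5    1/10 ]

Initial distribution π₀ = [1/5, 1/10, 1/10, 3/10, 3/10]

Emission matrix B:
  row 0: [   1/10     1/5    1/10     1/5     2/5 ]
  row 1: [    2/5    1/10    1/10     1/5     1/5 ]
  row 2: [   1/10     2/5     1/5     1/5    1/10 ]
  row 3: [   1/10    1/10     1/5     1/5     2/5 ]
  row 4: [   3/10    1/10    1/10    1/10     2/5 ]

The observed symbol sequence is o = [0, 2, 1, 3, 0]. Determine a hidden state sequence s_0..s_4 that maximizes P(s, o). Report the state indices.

t=0: δ = [2.000e-02, 4.000e-02, 1.000e-02, 3.000e-02, 9.000e-02]  (obs o_0=0)
t=1: δ = [9.000e-04, 2.700e-03, 5.400e-03, 3.600e-03, 9.000e-04]  ψ = [4, 4, 4, 4, 4]  (obs o_1=2)
t=2: δ = [1.080e-04, 1.080e-04, 6.480e-04, 7.200e-05, 2.160e-04]  ψ = [2, 1, 2, 3, 2]  (obs o_2=1)
t=3: δ = [1.296e-05, 1.296e-05, 3.888e-05, 1.296e-05, 2.592e-05]  ψ = [2, 2, 2, 2, 2]  (obs o_3=3)
t=4: δ = [3.888e-07, 3.110e-06, 1.166e-06, 5.184e-07, 4.666e-06]  ψ = [2, 4, 2, 4, 2]  (obs o_4=0)
backtrack: best end state = 4; path = [4, 2, 2, 2, 4]

path = [4, 2, 2, 2, 4]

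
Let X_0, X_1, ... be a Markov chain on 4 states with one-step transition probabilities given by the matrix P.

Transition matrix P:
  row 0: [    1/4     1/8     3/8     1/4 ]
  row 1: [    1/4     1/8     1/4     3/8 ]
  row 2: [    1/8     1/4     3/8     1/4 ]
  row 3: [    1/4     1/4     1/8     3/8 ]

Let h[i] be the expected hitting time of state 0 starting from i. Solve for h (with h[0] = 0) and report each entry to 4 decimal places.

First-step conditioning: h[0] = 0; for i ≠ 0, h[i] = 1 + Σ_k P[i][k]·h[k].
  h[1] = 1 + 1/8·h[1] + 1/4·h[2] + 3/8·h[3]
  h[2] = 1 + 1/4·h[1] + 3/8·h[2] + 1/4·h[3]
  h[3] = 1 + 1/4·h[1] + 1/8·h[2] + 3/8·h[3]
Solving the 3×3 linear system over states ≠ 0 gives exactly h = [0, 440/97, 504/97, 432/97] (h[0] = 0 is the target).

h = [0.0000, 4.5361, 5.1959, 4.4536]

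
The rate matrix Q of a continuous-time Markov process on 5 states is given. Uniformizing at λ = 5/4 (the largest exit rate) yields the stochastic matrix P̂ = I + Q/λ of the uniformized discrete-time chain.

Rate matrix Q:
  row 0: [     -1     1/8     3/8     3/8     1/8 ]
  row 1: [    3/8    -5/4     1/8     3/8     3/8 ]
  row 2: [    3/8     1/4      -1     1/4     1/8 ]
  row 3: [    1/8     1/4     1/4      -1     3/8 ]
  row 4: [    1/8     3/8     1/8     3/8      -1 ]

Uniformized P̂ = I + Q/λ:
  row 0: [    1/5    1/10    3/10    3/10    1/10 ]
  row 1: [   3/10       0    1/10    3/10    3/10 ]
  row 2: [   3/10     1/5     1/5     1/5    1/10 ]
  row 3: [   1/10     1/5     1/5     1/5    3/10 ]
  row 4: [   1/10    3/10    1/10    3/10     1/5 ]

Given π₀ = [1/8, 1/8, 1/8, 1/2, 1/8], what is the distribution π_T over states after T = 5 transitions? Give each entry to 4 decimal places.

π = [0.1888, 0.1680, 0.1815, 0.2562, 0.2055]

t=0: π = [0.1250, 0.1250, 0.1250, 0.5000, 0.1250]
t=1: π = [0.1625, 0.1750, 0.1875, 0.2375, 0.2375]
t=2: π = [0.1888, 0.1725, 0.1750, 0.2575, 0.2063]
t=3: π = [0.1884, 0.1673, 0.1810, 0.2568, 0.2066]
t=4: π = [0.1885, 0.1684, 0.1815, 0.2562, 0.2055]
t=5: π = [0.1888, 0.1680, 0.1815, 0.2562, 0.2055]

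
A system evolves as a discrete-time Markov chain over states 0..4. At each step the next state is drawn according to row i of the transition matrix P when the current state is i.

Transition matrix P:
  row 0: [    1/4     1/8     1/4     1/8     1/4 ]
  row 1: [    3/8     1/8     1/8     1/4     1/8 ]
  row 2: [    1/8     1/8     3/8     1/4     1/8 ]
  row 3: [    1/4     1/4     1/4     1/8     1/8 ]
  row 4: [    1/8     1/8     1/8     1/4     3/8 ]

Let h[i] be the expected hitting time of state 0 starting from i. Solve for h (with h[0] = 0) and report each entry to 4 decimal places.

First-step conditioning: h[0] = 0; for i ≠ 0, h[i] = 1 + Σ_k P[i][k]·h[k].
  h[1] = 1 + 1/8·h[1] + 1/8·h[2] + 1/4·h[3] + 1/8·h[4]
  h[2] = 1 + 1/8·h[1] + 3/8·h[2] + 1/4·h[3] + 1/8·h[4]
  h[3] = 1 + 1/4·h[1] + 1/4·h[2] + 1/8·h[3] + 1/8·h[4]
  h[4] = 1 + 1/8·h[1] + 1/8·h[2] + 1/4·h[3] + 3/8·h[4]
Solving the 4×4 linear system over states ≠ 0 gives exactly h = [0, 216/55, 288/55, 248/55, 288/55] (h[0] = 0 is the target).

h = [0.0000, 3.9273, 5.2364, 4.5091, 5.2364]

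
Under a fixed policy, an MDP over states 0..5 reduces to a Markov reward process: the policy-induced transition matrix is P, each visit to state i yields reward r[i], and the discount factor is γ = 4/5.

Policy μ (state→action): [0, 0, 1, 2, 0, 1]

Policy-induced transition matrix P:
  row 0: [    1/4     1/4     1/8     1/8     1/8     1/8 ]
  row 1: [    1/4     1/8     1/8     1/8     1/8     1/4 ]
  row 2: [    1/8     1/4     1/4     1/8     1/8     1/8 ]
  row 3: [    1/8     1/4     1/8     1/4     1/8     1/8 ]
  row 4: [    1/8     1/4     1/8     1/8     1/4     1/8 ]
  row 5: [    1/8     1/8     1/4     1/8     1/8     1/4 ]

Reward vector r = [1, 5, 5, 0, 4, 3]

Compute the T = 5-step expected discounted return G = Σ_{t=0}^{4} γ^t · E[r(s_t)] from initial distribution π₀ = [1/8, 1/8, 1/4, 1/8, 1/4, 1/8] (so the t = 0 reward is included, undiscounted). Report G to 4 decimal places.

t=0: π = [0.1250, 0.1250, 0.2500, 0.1250, 0.2500, 0.1250], E[r] = 3.3750, γ^t·E[r] = 3.375000, running G = 3.375000
t=1: π = [0.1563, 0.2188, 0.1719, 0.1406, 0.1563, 0.1563], E[r] = 3.2031, γ^t·E[r] = 2.562500, running G = 5.937500
t=2: π = [0.1719, 0.2031, 0.1660, 0.1426, 0.1445, 0.1719], E[r] = 3.1113, γ^t·E[r] = 1.991250, running G = 7.928750
t=3: π = [0.1719, 0.2031, 0.1672, 0.1428, 0.1431, 0.1719], E[r] = 3.1116, γ^t·E[r] = 1.593125, running G = 9.521875
t=4: π = [0.1719, 0.2031, 0.1674, 0.1429, 0.1429, 0.1719], E[r] = 3.1116, γ^t·E[r] = 1.274513, running G = 10.796388

G = 10.7964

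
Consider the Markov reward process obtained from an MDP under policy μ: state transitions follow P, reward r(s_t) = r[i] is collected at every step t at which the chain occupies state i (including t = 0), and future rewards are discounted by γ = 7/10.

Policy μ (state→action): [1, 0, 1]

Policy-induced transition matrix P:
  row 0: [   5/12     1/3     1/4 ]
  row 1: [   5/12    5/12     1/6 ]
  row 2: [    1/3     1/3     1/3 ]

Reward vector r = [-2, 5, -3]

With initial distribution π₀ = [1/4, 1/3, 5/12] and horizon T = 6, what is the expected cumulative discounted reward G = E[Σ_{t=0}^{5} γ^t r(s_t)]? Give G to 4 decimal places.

G = 0.4841

t=0: π = [0.2500, 0.3333, 0.4167], E[r] = -0.0833, γ^t·E[r] = -0.083333, running G = -0.083333
t=1: π = [0.3819, 0.3611, 0.2569], E[r] = 0.2708, γ^t·E[r] = 0.189583, running G = 0.106250
t=2: π = [0.3953, 0.3634, 0.2413], E[r] = 0.3027, γ^t·E[r] = 0.148304, running G = 0.254554
t=3: π = [0.3966, 0.3636, 0.2398], E[r] = 0.3055, γ^t·E[r] = 0.104789, running G = 0.359343
t=4: π = [0.3967, 0.3636, 0.2397], E[r] = 0.3058, γ^t·E[r] = 0.073413, running G = 0.432757
t=5: π = [0.3967, 0.3636, 0.2397], E[r] = 0.3058, γ^t·E[r] = 0.051393, running G = 0.484149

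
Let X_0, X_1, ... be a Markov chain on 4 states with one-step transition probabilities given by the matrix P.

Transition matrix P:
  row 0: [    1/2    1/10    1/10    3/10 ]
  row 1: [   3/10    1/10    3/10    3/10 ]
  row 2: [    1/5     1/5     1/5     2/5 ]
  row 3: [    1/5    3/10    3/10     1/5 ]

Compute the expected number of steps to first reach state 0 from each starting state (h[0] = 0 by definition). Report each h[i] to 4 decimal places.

h = [0.0000, 4.1156, 4.5238, 4.4898]

First-step conditioning: h[0] = 0; for i ≠ 0, h[i] = 1 + Σ_k P[i][k]·h[k].
  h[1] = 1 + 1/10·h[1] + 3/10·h[2] + 3/10·h[3]
  h[2] = 1 + 1/5·h[1] + 1/5·h[2] + 2/5·h[3]
  h[3] = 1 + 3/10·h[1] + 3/10·h[2] + 1/5·h[3]
Solving the 3×3 linear system over states ≠ 0 gives exactly h = [0, 605/147, 95/21, 220/49] (h[0] = 0 is the target).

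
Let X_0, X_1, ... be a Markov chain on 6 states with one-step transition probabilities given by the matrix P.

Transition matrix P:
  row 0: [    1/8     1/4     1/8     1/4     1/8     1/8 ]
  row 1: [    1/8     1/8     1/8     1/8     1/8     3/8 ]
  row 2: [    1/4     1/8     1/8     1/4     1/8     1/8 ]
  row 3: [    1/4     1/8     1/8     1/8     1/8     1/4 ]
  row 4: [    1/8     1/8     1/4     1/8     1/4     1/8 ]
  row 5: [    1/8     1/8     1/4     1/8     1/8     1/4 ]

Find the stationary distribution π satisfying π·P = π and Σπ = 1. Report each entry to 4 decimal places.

π = [0.1670, 0.1459, 0.1689, 0.1670, 0.1429, 0.2084]

Balance equations π_j = Σ_i π_i·P[i][j]:
  π_0 = 1/8·π_0 + 1/8·π_1 + 1/4·π_2 + 1/4·π_3 + 1/8·π_4 + 1/8·π_5
  π_1 = 1/4·π_0 + 1/8·π_1 + 1/8·π_2 + 1/8·π_3 + 1/8·π_4 + 1/8·π_5
  π_2 = 1/8·π_0 + 1/8·π_1 + 1/8·π_2 + 1/8·π_3 + 1/4·π_4 + 1/4·π_5
  π_3 = 1/4·π_0 + 1/8·π_1 + 1/4·π_2 + 1/8·π_3 + 1/8·π_4 + 1/8·π_5
  π_4 = 1/8·π_0 + 1/8·π_1 + 1/8·π_2 + 1/8·π_3 + 1/4·π_4 + 1/8·π_5
  normalize: π_0 + π_1 + π_2 + π_3 + π_4 + π_5 = 1
Solving the linear system gives exactly π = [87/521, 76/521, 88/521, 87/521, 1/7, 760/3647].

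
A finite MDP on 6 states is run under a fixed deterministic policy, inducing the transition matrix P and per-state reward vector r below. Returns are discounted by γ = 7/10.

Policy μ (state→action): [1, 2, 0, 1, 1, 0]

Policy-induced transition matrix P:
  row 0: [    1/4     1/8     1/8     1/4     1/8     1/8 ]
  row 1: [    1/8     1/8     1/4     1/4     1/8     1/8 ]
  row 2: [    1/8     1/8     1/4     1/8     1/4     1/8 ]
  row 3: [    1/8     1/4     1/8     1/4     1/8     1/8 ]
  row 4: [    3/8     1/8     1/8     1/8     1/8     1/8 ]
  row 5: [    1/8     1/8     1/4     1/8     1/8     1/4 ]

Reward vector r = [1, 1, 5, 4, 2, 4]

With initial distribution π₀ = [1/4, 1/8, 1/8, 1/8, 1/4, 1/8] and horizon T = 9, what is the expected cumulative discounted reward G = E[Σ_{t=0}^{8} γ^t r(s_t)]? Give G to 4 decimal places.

t=0: π = [0.2500, 0.1250, 0.1250, 0.1250, 0.2500, 0.1250], E[r] = 2.5000, γ^t·E[r] = 2.500000, running G = 2.500000
t=1: π = [0.2188, 0.1406, 0.1719, 0.1875, 0.1406, 0.1406], E[r] = 2.8125, γ^t·E[r] = 1.968750, running G = 4.468750
t=2: π = [0.1875, 0.1484, 0.1816, 0.1934, 0.1465, 0.1426], E[r] = 2.8809, γ^t·E[r] = 1.411621, running G = 5.880371
t=3: π = [0.1851, 0.1492, 0.1841, 0.1912, 0.1477, 0.1428], E[r] = 2.8860, γ^t·E[r] = 0.989893, running G = 6.870264
t=4: π = [0.1851, 0.1489, 0.1845, 0.1907, 0.1480, 0.1429], E[r] = 2.8866, γ^t·E[r] = 0.693079, running G = 7.563344
t=5: π = [0.1851, 0.1488, 0.1845, 0.1906, 0.1481, 0.1429], E[r] = 2.8865, γ^t·E[r] = 0.485134, running G = 8.048477
t=6: π = [0.1852, 0.1488, 0.1845, 0.1906, 0.1481, 0.1429], E[r] = 2.8865, γ^t·E[r] = 0.339588, running G = 8.388066
t=7: π = [0.1852, 0.1488, 0.1845, 0.1906, 0.1481, 0.1429], E[r] = 2.8864, γ^t·E[r] = 0.237711, running G = 8.625777
t=8: π = [0.1852, 0.1488, 0.1845, 0.1906, 0.1481, 0.1429], E[r] = 2.8864, γ^t·E[r] = 0.166398, running G = 8.792175

G = 8.7922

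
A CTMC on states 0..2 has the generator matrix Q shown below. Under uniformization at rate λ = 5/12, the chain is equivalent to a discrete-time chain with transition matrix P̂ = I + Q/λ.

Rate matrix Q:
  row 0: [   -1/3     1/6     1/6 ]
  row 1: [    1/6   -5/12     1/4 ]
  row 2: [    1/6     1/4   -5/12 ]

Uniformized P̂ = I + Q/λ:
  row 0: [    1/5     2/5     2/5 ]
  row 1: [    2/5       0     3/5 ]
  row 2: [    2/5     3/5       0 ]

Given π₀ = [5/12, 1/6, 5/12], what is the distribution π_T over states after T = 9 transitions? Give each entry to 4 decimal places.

π = [0.3333, 0.3346, 0.3321]

t=0: π = [0.4167, 0.1667, 0.4167]
t=1: π = [0.3167, 0.4167, 0.2667]
t=2: π = [0.3367, 0.2867, 0.3767]
t=3: π = [0.3327, 0.3607, 0.3067]
t=4: π = [0.3335, 0.3171, 0.3495]
t=5: π = [0.3333, 0.3431, 0.3236]
t=6: π = [0.3333, 0.3275, 0.3392]
t=7: π = [0.3333, 0.3368, 0.3298]
t=8: π = [0.3333, 0.3312, 0.3354]
t=9: π = [0.3333, 0.3346, 0.3321]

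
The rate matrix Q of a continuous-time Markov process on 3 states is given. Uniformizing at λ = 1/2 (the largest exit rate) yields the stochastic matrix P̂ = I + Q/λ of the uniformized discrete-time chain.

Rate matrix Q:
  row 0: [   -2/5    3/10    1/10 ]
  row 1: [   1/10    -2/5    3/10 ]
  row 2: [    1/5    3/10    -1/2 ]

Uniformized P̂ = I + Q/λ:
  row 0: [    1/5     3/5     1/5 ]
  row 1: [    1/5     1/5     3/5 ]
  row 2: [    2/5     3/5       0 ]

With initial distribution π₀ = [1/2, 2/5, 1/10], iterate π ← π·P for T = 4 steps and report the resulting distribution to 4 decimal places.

t=0: π = [0.5000, 0.4000, 0.1000]
t=1: π = [0.2200, 0.4400, 0.3400]
t=2: π = [0.2680, 0.4240, 0.3080]
t=3: π = [0.2616, 0.4304, 0.3080]
t=4: π = [0.2616, 0.4278, 0.3106]

π = [0.2616, 0.4278, 0.3106]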